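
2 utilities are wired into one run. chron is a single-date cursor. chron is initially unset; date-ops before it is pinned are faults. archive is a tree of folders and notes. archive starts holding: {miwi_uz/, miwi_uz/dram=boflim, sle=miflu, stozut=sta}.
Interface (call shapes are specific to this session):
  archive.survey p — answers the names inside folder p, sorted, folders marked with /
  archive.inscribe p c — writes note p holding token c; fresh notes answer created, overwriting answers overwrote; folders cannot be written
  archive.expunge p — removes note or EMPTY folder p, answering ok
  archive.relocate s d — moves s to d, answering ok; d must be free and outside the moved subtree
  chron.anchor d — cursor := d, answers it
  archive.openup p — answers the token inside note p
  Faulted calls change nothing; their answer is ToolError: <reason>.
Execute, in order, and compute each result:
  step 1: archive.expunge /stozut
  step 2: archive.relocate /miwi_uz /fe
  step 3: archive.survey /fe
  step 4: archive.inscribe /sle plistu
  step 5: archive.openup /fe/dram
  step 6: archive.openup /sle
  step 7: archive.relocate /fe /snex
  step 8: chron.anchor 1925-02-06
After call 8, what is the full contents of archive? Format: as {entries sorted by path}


Answer: {sle=plistu, snex/, snex/dram=boflim}

Derivation:
[in] expunge p=/stozut
:: ok
[in] relocate s=/miwi_uz d=/fe
:: ok
[in] survey p=/fe
:: [dram]
[in] inscribe p=/sle c=plistu
:: overwrote
[in] openup p=/fe/dram
:: boflim
[in] openup p=/sle
:: plistu
[in] relocate s=/fe d=/snex
:: ok
[in] anchor d=1925-02-06
:: 1925-02-06


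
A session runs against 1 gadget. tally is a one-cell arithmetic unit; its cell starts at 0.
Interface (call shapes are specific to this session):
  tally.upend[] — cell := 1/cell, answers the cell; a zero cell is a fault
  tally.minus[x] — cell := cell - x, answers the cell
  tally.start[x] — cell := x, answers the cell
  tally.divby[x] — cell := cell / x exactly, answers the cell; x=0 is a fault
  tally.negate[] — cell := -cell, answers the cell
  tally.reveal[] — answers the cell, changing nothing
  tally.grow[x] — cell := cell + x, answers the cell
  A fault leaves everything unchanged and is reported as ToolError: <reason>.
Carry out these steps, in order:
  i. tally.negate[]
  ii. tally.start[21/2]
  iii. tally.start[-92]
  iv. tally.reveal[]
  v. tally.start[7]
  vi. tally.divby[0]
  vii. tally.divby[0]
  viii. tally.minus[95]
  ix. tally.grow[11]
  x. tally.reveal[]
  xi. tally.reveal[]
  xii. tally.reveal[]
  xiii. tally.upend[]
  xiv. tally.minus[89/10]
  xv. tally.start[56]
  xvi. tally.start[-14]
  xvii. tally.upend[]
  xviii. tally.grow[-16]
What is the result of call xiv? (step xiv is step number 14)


Answer: -6863/770

Derivation:
Act: tally.negate[]
Obs: 0
Act: tally.start[x→21/2]
Obs: 21/2
Act: tally.start[x→-92]
Obs: -92
Act: tally.reveal[]
Obs: -92
Act: tally.start[x→7]
Obs: 7
Act: tally.divby[x→0]
Obs: ToolError: division by zero
Act: tally.divby[x→0]
Obs: ToolError: division by zero
Act: tally.minus[x→95]
Obs: -88
Act: tally.grow[x→11]
Obs: -77
Act: tally.reveal[]
Obs: -77
Act: tally.reveal[]
Obs: -77
Act: tally.reveal[]
Obs: -77
Act: tally.upend[]
Obs: -1/77
Act: tally.minus[x→89/10]
Obs: -6863/770
Act: tally.start[x→56]
Obs: 56
Act: tally.start[x→-14]
Obs: -14
Act: tally.upend[]
Obs: -1/14
Act: tally.grow[x→-16]
Obs: -225/14


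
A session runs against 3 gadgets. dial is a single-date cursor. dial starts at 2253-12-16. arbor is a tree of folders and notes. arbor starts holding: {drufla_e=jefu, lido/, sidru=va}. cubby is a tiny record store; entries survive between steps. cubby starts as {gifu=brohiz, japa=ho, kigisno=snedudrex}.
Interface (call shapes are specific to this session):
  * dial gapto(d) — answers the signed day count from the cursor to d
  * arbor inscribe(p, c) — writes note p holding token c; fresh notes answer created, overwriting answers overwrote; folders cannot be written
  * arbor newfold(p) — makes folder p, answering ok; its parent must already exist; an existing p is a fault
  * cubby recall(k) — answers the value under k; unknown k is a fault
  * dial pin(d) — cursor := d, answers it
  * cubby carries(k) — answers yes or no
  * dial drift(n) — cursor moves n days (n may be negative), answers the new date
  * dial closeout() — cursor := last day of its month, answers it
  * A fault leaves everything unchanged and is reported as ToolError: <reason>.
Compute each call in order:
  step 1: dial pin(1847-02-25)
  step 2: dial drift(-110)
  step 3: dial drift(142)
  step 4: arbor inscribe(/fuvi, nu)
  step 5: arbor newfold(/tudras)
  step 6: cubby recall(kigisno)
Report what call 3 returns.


$ dial pin d→1847-02-25
  1847-02-25
$ dial drift n→-110
  1846-11-07
$ dial drift n→142
  1847-03-29
$ arbor inscribe p→/fuvi c→nu
  created
$ arbor newfold p→/tudras
  ok
$ cubby recall k→kigisno
  snedudrex

Answer: 1847-03-29


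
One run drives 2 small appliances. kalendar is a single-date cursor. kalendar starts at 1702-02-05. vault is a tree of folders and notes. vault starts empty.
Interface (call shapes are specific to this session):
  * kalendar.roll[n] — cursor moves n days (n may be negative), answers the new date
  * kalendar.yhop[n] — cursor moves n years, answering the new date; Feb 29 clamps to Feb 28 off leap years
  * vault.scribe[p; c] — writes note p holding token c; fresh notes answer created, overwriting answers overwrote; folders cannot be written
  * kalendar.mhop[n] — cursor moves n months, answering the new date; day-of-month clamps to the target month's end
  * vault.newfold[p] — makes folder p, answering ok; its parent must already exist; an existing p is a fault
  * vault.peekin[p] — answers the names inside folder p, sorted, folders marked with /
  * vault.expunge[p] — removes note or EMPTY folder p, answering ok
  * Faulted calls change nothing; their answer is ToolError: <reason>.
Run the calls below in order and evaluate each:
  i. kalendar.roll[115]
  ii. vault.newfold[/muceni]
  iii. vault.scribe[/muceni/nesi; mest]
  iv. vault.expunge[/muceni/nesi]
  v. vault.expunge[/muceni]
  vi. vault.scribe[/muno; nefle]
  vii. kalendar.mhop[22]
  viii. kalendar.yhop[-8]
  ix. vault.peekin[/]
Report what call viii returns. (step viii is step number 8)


Answer: 1696-03-31

Derivation:
# 1. kalendar.roll(n=115) ~> 1702-05-31
# 2. vault.newfold(p=/muceni) ~> ok
# 3. vault.scribe(p=/muceni/nesi, c=mest) ~> created
# 4. vault.expunge(p=/muceni/nesi) ~> ok
# 5. vault.expunge(p=/muceni) ~> ok
# 6. vault.scribe(p=/muno, c=nefle) ~> created
# 7. kalendar.mhop(n=22) ~> 1704-03-31
# 8. kalendar.yhop(n=-8) ~> 1696-03-31
# 9. vault.peekin(p=/) ~> [muno]


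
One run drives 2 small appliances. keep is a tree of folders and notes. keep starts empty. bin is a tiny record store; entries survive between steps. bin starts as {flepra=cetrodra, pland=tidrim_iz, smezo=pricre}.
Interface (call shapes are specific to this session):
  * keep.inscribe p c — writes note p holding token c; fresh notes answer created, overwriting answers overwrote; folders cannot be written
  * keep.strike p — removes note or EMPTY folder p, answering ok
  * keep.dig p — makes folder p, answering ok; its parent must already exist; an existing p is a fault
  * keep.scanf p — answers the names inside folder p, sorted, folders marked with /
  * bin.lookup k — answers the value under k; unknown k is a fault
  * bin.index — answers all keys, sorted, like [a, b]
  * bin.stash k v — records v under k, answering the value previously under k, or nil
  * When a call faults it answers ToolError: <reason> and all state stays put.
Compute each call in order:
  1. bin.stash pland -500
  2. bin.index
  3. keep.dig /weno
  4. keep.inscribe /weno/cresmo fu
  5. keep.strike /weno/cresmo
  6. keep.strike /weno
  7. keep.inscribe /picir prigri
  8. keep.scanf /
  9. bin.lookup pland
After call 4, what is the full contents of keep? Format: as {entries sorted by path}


Answer: {weno/, weno/cresmo=fu}

Derivation:
Next I call bin.stash with k=pland, v=-500, and get tidrim_iz.
I call bin.index, yielding [flepra, pland, smezo].
Calling keep.dig with p=/weno, → ok.
I try keep.inscribe with p=/weno/cresmo, c=fu, — result: created.
I invoke keep.strike with p=/weno/cresmo, — result: ok.
Calling keep.strike with p=/weno, → ok.
Then keep.inscribe with p=/picir, c=prigri, → created.
I call keep.scanf with p=/, — result: [picir].
Then bin.lookup with k=pland, and observe -500.


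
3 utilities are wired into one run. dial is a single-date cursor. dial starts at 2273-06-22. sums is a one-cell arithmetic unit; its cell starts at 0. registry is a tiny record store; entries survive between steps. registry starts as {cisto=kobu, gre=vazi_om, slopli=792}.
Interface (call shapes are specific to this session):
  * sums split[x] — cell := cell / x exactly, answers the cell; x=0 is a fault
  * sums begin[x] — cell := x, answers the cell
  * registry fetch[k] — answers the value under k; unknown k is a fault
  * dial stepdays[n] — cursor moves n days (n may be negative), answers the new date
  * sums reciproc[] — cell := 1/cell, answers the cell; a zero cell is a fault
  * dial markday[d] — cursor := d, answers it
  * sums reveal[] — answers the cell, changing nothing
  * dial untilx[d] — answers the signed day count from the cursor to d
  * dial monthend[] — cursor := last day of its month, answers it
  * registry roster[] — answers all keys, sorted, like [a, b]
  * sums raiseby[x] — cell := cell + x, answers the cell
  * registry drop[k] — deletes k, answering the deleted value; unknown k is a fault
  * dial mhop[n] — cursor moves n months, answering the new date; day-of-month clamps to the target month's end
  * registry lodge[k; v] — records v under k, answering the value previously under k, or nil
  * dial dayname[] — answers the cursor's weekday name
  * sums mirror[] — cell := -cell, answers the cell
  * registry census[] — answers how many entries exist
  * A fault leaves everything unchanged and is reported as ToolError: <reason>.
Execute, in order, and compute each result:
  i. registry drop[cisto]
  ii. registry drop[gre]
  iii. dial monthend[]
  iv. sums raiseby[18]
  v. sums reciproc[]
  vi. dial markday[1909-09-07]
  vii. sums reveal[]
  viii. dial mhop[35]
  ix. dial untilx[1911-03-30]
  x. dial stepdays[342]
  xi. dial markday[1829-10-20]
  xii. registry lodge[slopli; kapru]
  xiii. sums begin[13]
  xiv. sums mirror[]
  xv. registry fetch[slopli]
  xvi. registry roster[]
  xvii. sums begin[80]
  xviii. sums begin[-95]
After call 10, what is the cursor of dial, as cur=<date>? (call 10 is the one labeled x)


Answer: cur=1913-07-15

Derivation:
// registry drop(cisto) == kobu
// registry drop(gre) == vazi_om
// dial monthend() == 2273-06-30
// sums raiseby(18) == 18
// sums reciproc() == 1/18
// dial markday(1909-09-07) == 1909-09-07
// sums reveal() == 1/18
// dial mhop(35) == 1912-08-07
// dial untilx(1911-03-30) == -496
// dial stepdays(342) == 1913-07-15
// dial markday(1829-10-20) == 1829-10-20
// registry lodge(slopli, kapru) == 792
// sums begin(13) == 13
// sums mirror() == -13
// registry fetch(slopli) == kapru
// registry roster() == [slopli]
// sums begin(80) == 80
// sums begin(-95) == -95


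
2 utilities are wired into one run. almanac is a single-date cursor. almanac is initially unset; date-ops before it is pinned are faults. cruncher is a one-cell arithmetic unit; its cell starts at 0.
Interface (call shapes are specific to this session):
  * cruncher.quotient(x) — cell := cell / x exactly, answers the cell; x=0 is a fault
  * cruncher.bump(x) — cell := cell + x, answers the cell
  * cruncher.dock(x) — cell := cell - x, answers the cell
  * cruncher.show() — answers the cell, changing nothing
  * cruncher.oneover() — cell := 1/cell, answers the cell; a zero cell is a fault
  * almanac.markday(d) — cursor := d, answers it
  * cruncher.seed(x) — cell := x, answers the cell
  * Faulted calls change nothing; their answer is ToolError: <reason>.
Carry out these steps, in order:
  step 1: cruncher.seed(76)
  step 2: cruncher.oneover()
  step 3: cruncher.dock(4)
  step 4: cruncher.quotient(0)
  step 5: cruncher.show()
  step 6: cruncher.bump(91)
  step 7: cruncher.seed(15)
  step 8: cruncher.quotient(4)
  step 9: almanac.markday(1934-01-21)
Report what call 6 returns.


Answer: 6613/76

Derivation:
Using cruncher.seed(76), yielding 76.
Invoking cruncher.oneover: 1/76.
Calling cruncher.dock(4), giving -303/76.
I call cruncher.quotient(0), and observe ToolError: division by zero.
Calling cruncher.show, giving -303/76.
Invoking cruncher.bump(91), which returns 6613/76.
Calling cruncher.seed(15), → 15.
Invoking cruncher.quotient(4), and see 15/4.
Calling almanac.markday(1934-01-21): 1934-01-21.


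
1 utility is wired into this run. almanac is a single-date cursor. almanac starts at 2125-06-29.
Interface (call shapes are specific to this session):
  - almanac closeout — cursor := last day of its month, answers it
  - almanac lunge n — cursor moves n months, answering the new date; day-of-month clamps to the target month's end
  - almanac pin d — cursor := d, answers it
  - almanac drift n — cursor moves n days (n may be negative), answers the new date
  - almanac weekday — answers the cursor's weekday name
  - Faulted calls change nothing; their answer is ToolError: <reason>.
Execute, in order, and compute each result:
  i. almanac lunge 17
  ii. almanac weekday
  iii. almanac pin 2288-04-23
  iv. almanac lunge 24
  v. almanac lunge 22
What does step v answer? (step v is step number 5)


[in] almanac lunge n=17
:: 2126-11-29
[in] almanac weekday
:: Friday
[in] almanac pin d=2288-04-23
:: 2288-04-23
[in] almanac lunge n=24
:: 2290-04-23
[in] almanac lunge n=22
:: 2292-02-23

Answer: 2292-02-23


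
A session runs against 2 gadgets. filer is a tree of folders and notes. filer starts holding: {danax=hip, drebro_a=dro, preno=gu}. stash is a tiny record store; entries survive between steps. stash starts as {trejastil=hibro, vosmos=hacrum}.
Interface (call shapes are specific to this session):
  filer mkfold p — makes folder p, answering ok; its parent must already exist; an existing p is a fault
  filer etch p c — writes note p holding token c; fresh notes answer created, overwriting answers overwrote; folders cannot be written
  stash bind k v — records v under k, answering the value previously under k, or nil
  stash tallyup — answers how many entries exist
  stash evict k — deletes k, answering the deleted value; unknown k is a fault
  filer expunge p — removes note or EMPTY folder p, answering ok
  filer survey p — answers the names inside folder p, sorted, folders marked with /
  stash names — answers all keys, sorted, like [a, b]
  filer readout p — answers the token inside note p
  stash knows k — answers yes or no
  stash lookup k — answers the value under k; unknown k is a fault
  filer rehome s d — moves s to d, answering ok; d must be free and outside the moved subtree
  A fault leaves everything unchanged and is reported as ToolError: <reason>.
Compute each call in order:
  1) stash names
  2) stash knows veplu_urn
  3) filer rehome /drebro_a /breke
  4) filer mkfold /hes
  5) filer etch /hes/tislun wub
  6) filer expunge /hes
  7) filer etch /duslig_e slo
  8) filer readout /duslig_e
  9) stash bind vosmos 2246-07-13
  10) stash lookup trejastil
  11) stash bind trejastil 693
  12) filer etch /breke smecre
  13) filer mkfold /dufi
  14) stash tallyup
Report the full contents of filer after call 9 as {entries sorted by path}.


Answer: {breke=dro, danax=hip, duslig_e=slo, hes/, hes/tislun=wub, preno=gu}

Derivation:
# stash names() => [trejastil, vosmos]
# stash knows(k='veplu_urn') => no
# filer rehome(s='/drebro_a', d='/breke') => ok
# filer mkfold(p='/hes') => ok
# filer etch(p='/hes/tislun', c='wub') => created
# filer expunge(p='/hes') => ToolError: not empty
# filer etch(p='/duslig_e', c='slo') => created
# filer readout(p='/duslig_e') => slo
# stash bind(k='vosmos', v='2246-07-13') => hacrum
# stash lookup(k='trejastil') => hibro
# stash bind(k='trejastil', v='693') => hibro
# filer etch(p='/breke', c='smecre') => overwrote
# filer mkfold(p='/dufi') => ok
# stash tallyup() => 2


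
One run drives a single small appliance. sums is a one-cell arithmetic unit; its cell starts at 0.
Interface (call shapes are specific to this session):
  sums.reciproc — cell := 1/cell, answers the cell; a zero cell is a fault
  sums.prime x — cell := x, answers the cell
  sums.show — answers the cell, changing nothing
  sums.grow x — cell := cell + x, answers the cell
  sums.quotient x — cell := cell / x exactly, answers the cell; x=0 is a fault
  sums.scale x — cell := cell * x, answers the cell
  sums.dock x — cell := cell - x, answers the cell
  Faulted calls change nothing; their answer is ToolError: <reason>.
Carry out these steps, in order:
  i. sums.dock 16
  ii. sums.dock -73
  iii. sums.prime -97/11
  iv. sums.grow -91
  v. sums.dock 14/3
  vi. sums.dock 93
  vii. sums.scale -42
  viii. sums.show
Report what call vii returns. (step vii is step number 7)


Act: dock[x=16]
Obs: -16
Act: dock[x=-73]
Obs: 57
Act: prime[x=-97/11]
Obs: -97/11
Act: grow[x=-91]
Obs: -1098/11
Act: dock[x=14/3]
Obs: -3448/33
Act: dock[x=93]
Obs: -6517/33
Act: scale[x=-42]
Obs: 91238/11
Act: show[]
Obs: 91238/11

Answer: 91238/11


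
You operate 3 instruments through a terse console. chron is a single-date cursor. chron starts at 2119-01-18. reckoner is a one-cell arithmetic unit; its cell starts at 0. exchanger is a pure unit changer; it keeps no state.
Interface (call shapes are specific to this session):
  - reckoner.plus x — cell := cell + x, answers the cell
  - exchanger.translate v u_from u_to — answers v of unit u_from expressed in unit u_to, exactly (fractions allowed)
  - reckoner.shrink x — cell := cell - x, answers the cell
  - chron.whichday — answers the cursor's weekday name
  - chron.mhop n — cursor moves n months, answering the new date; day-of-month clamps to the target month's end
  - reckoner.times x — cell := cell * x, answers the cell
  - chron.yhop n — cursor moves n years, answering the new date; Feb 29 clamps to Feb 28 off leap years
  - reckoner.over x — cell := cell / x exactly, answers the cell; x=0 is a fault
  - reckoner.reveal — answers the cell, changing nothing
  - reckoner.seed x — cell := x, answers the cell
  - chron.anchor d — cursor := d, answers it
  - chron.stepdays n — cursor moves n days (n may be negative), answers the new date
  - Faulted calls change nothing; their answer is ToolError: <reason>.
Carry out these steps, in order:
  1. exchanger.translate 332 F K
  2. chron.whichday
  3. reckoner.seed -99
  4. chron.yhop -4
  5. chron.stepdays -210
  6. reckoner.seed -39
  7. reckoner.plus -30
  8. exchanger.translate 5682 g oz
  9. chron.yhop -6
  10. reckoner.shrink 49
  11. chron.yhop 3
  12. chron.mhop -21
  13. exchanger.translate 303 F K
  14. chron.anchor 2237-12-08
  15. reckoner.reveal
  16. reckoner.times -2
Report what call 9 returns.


Invoking translate on v→332, u_from→F, u_to→K, which returns 26389/60.
Now I run whichday(), and see Wednesday.
I run seed on x→-99, and observe -99.
I invoke yhop on n→-4, — result: 2115-01-18.
Invoking stepdays on n→-210, and get 2114-06-22.
I use seed on x→-39, and get -39.
Next I call plus on x→-30: -69.
I run translate on v→5682, u_from→g, u_to→oz, and get 9091200000/45359237.
I invoke yhop on n→-6, and see 2108-06-22.
Next I call shrink on x→49, giving -118.
Invoking yhop on n→3, yielding 2111-06-22.
Next I call mhop on n→-21, which returns 2109-09-22.
Invoking translate on v→303, u_from→F, u_to→K, and get 76267/180.
Next I call anchor on d→2237-12-08, yielding 2237-12-08.
Calling reveal(), and see -118.
I try times on x→-2, and get 236.

Answer: 2108-06-22


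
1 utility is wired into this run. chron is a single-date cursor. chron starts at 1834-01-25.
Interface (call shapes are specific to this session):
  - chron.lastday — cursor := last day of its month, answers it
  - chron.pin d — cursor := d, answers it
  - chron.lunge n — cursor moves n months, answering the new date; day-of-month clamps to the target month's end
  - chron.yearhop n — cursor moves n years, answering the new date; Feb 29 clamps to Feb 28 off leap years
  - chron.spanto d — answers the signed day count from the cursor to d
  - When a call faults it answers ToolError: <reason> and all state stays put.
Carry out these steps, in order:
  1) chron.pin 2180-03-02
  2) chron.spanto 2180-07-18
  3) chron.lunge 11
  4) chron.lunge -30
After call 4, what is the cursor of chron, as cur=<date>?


Answer: cur=2178-08-02

Derivation:
→ chron.pin(d='2180-03-02')
← 2180-03-02
→ chron.spanto(d='2180-07-18')
← 138
→ chron.lunge(n='11')
← 2181-02-02
→ chron.lunge(n='-30')
← 2178-08-02


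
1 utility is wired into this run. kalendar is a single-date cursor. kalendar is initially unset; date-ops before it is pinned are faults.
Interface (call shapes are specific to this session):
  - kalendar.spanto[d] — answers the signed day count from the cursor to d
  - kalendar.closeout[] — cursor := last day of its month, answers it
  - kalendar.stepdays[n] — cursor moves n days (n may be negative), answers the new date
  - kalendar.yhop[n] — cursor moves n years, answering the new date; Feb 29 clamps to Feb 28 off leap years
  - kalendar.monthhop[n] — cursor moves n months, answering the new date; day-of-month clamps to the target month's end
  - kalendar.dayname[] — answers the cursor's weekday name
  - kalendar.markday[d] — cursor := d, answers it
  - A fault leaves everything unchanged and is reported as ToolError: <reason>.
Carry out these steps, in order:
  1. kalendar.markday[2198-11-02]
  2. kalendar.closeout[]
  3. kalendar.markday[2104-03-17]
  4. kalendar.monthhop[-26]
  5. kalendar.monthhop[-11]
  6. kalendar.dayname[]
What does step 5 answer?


Answer: 2101-02-17

Derivation:
% kalendar.markday 2198-11-02
  2198-11-02
% kalendar.closeout
  2198-11-30
% kalendar.markday 2104-03-17
  2104-03-17
% kalendar.monthhop -26
  2102-01-17
% kalendar.monthhop -11
  2101-02-17
% kalendar.dayname
  Thursday


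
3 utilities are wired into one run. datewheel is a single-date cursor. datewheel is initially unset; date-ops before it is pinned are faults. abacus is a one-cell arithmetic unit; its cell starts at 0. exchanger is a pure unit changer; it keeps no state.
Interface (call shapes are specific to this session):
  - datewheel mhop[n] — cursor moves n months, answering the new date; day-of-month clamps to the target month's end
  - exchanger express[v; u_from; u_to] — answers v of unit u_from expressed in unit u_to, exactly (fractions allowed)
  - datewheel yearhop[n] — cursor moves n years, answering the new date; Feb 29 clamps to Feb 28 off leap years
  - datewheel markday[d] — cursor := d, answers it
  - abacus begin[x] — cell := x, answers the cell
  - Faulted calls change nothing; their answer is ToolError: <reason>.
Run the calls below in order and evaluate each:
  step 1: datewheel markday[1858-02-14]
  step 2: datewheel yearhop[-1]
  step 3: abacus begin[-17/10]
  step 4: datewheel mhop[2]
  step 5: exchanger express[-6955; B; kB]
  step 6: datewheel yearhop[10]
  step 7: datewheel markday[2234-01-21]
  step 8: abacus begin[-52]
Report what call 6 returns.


! 1. datewheel markday(d: 1858-02-14) => 1858-02-14
! 2. datewheel yearhop(n: -1) => 1857-02-14
! 3. abacus begin(x: -17/10) => -17/10
! 4. datewheel mhop(n: 2) => 1857-04-14
! 5. exchanger express(v: -6955, u_from: B, u_to: kB) => -1391/200
! 6. datewheel yearhop(n: 10) => 1867-04-14
! 7. datewheel markday(d: 2234-01-21) => 2234-01-21
! 8. abacus begin(x: -52) => -52

Answer: 1867-04-14


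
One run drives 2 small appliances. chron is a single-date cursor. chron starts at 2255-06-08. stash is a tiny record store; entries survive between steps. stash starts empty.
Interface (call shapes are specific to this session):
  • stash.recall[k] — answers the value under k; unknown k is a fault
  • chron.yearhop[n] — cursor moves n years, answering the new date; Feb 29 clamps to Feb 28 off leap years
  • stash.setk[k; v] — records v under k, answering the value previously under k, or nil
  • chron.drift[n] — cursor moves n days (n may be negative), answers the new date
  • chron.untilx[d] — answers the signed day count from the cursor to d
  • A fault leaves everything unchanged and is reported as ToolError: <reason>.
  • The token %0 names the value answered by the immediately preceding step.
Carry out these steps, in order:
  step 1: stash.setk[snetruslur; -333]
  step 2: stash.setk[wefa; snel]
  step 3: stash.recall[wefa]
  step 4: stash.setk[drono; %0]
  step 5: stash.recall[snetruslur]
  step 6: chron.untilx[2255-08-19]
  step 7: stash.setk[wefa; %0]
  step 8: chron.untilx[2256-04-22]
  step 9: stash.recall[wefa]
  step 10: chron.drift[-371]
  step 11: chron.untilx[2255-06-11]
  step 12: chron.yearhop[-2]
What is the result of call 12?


;; stash.setk(k=snetruslur, v=-333) -> nil
;; stash.setk(k=wefa, v=snel) -> nil
;; stash.recall(k=wefa) -> snel
;; stash.setk(k=drono, v=%0) -> nil
;; stash.recall(k=snetruslur) -> -333
;; chron.untilx(d=2255-08-19) -> 72
;; stash.setk(k=wefa, v=%0) -> snel
;; chron.untilx(d=2256-04-22) -> 319
;; stash.recall(k=wefa) -> 72
;; chron.drift(n=-371) -> 2254-06-02
;; chron.untilx(d=2255-06-11) -> 374
;; chron.yearhop(n=-2) -> 2252-06-02

Answer: 2252-06-02


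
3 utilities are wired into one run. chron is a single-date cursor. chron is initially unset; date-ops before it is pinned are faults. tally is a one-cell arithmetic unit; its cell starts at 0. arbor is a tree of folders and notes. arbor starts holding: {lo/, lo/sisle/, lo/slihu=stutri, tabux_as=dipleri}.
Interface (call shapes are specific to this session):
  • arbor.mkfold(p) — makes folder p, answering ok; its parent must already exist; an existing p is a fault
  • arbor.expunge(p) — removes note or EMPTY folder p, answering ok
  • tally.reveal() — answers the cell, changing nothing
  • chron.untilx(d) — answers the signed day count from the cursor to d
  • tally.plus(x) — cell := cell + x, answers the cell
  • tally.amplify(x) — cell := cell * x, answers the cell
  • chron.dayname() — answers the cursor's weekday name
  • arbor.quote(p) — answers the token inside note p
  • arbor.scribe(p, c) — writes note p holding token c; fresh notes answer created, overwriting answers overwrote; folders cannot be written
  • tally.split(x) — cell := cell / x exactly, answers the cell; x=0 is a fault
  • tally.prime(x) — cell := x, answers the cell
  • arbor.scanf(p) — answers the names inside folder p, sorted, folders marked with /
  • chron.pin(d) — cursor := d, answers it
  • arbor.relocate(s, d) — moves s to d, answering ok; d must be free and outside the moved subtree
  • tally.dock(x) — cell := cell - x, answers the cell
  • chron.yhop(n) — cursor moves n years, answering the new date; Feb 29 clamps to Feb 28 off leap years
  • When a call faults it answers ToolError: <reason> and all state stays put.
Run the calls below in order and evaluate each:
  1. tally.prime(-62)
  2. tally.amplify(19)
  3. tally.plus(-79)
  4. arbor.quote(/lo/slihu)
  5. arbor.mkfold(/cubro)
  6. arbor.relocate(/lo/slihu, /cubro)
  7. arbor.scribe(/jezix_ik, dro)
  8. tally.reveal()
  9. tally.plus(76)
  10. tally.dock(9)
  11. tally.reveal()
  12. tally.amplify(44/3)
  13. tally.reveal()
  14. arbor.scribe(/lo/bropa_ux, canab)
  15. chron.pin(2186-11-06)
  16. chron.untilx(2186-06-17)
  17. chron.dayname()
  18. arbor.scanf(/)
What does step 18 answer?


Answer: [cubro/, jezix_ik, lo/, tabux_as]

Derivation:
% tally.prime(x→-62) == -62
% tally.amplify(x→19) == -1178
% tally.plus(x→-79) == -1257
% arbor.quote(p→/lo/slihu) == stutri
% arbor.mkfold(p→/cubro) == ok
% arbor.relocate(s→/lo/slihu, d→/cubro) == ToolError: exists
% arbor.scribe(p→/jezix_ik, c→dro) == created
% tally.reveal() == -1257
% tally.plus(x→76) == -1181
% tally.dock(x→9) == -1190
% tally.reveal() == -1190
% tally.amplify(x→44/3) == -52360/3
% tally.reveal() == -52360/3
% arbor.scribe(p→/lo/bropa_ux, c→canab) == created
% chron.pin(d→2186-11-06) == 2186-11-06
% chron.untilx(d→2186-06-17) == -142
% chron.dayname() == Monday
% arbor.scanf(p→/) == [cubro/, jezix_ik, lo/, tabux_as]


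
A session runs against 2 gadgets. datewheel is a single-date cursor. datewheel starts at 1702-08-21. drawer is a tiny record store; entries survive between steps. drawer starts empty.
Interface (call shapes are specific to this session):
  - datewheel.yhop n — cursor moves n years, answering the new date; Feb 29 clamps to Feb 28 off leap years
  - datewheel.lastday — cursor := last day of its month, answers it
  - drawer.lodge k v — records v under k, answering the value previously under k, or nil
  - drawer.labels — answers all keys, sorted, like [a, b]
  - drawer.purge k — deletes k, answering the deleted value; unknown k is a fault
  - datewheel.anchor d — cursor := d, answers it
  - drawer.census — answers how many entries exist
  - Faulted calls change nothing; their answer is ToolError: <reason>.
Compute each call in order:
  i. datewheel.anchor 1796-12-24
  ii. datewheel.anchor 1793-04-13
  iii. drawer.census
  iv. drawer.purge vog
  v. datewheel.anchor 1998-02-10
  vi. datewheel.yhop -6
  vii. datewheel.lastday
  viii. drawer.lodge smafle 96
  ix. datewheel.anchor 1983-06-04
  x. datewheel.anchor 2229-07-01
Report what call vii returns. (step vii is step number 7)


Answer: 1992-02-29

Derivation:
·→ datewheel.anchor(d='1796-12-24')
·← 1796-12-24
·→ datewheel.anchor(d='1793-04-13')
·← 1793-04-13
·→ drawer.census()
·← 0
·→ drawer.purge(k='vog')
·← ToolError: no such key vog
·→ datewheel.anchor(d='1998-02-10')
·← 1998-02-10
·→ datewheel.yhop(n='-6')
·← 1992-02-10
·→ datewheel.lastday()
·← 1992-02-29
·→ drawer.lodge(k='smafle', v='96')
·← nil
·→ datewheel.anchor(d='1983-06-04')
·← 1983-06-04
·→ datewheel.anchor(d='2229-07-01')
·← 2229-07-01


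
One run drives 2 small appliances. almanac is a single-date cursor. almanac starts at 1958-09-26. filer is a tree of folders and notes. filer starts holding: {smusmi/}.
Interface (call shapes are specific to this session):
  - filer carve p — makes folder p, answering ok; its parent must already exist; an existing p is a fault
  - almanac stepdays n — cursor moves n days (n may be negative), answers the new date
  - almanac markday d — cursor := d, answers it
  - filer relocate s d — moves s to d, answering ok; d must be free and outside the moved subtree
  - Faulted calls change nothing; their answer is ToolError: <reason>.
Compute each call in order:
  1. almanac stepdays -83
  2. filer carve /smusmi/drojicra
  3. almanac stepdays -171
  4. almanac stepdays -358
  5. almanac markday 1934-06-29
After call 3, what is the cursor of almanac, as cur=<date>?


-> almanac stepdays(n='-83')
<- 1958-07-05
-> filer carve(p='/smusmi/drojicra')
<- ok
-> almanac stepdays(n='-171')
<- 1958-01-15
-> almanac stepdays(n='-358')
<- 1957-01-22
-> almanac markday(d='1934-06-29')
<- 1934-06-29

Answer: cur=1958-01-15


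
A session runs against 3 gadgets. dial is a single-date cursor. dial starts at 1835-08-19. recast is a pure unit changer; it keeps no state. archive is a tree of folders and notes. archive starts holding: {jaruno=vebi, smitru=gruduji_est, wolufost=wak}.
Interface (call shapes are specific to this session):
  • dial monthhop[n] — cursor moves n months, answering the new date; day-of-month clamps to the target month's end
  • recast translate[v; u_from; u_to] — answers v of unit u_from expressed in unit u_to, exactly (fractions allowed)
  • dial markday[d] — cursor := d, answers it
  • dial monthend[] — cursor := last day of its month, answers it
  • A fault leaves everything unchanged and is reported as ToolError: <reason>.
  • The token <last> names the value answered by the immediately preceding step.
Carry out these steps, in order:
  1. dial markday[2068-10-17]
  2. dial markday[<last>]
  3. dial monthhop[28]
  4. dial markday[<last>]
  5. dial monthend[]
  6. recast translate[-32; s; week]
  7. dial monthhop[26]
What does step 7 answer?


Then dial markday with d='2068-10-17', and get 2068-10-17.
Now I run dial markday with d='<last>': 2068-10-17.
I use dial monthhop with n='28', → 2071-02-17.
I try dial markday with d='<last>', → 2071-02-17.
Invoking dial monthend, giving 2071-02-28.
Then recast translate with v='-32', u_from='s', u_to='week', which returns -1/18900.
I use dial monthhop with n='26', and observe 2073-04-28.

Answer: 2073-04-28


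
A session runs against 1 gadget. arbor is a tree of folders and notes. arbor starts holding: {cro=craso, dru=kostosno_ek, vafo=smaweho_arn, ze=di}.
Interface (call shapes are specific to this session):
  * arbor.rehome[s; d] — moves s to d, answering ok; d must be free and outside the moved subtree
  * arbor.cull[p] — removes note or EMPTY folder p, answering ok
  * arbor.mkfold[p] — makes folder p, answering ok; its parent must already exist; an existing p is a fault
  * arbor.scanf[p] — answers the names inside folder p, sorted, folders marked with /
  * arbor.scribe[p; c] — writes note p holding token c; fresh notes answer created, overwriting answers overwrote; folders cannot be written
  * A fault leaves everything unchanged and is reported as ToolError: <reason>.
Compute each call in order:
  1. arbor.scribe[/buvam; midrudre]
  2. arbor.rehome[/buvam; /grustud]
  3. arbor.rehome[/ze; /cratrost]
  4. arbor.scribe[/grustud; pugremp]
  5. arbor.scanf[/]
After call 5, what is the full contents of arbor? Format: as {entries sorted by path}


// arbor.scribe(p→/buvam, c→midrudre) : created
// arbor.rehome(s→/buvam, d→/grustud) : ok
// arbor.rehome(s→/ze, d→/cratrost) : ok
// arbor.scribe(p→/grustud, c→pugremp) : overwrote
// arbor.scanf(p→/) : [cratrost, cro, dru, grustud, vafo]

Answer: {cratrost=di, cro=craso, dru=kostosno_ek, grustud=pugremp, vafo=smaweho_arn}


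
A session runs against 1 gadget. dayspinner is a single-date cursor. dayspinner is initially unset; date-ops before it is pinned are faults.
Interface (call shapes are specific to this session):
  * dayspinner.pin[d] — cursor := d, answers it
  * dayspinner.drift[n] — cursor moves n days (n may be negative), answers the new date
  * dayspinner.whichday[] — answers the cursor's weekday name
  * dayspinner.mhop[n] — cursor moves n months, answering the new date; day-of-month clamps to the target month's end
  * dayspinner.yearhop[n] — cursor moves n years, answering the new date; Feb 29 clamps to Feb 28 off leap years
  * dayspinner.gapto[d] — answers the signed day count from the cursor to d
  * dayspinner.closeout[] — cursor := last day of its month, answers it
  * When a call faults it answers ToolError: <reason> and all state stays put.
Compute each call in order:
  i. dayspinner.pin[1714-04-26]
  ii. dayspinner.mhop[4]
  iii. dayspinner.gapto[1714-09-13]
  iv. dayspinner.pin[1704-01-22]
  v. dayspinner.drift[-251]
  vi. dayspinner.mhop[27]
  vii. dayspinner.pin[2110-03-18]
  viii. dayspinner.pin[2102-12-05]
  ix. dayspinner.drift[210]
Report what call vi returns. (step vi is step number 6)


-> dayspinner.pin(d→1714-04-26)
<- 1714-04-26
-> dayspinner.mhop(n→4)
<- 1714-08-26
-> dayspinner.gapto(d→1714-09-13)
<- 18
-> dayspinner.pin(d→1704-01-22)
<- 1704-01-22
-> dayspinner.drift(n→-251)
<- 1703-05-16
-> dayspinner.mhop(n→27)
<- 1705-08-16
-> dayspinner.pin(d→2110-03-18)
<- 2110-03-18
-> dayspinner.pin(d→2102-12-05)
<- 2102-12-05
-> dayspinner.drift(n→210)
<- 2103-07-03

Answer: 1705-08-16


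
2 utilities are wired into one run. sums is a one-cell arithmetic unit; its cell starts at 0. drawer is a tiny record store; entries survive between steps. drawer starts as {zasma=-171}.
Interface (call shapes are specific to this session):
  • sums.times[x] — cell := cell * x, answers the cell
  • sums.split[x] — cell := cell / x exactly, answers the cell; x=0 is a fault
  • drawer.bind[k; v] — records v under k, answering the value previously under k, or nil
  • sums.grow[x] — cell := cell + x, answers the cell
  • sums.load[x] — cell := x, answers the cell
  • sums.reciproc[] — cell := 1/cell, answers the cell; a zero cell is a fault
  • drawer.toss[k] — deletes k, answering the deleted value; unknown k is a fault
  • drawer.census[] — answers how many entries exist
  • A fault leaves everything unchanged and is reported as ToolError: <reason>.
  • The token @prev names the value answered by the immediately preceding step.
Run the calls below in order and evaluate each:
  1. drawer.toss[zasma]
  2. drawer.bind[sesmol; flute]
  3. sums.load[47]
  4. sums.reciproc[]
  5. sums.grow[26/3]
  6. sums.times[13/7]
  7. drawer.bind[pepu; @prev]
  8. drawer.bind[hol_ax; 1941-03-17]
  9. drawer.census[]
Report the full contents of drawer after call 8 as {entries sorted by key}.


# 1. toss(zasma) -> -171
# 2. bind(sesmol, flute) -> nil
# 3. load(47) -> 47
# 4. reciproc() -> 1/47
# 5. grow(26/3) -> 1225/141
# 6. times(13/7) -> 2275/141
# 7. bind(pepu, @prev) -> nil
# 8. bind(hol_ax, 1941-03-17) -> nil
# 9. census() -> 3

Answer: {hol_ax=1941-03-17, pepu=2275/141, sesmol=flute}


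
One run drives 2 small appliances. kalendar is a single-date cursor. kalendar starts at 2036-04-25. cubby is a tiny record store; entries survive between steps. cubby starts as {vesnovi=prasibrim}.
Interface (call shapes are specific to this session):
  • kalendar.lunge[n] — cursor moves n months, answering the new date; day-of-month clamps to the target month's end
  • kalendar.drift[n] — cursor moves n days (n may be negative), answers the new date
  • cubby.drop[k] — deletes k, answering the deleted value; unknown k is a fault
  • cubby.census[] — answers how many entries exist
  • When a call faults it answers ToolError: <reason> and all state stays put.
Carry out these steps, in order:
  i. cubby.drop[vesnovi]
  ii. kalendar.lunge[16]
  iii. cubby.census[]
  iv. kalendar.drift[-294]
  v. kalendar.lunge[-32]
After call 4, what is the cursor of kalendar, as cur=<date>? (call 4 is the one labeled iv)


[in] cubby.drop vesnovi
  prasibrim
[in] kalendar.lunge 16
  2037-08-25
[in] cubby.census
  0
[in] kalendar.drift -294
  2036-11-04
[in] kalendar.lunge -32
  2034-03-04

Answer: cur=2036-11-04


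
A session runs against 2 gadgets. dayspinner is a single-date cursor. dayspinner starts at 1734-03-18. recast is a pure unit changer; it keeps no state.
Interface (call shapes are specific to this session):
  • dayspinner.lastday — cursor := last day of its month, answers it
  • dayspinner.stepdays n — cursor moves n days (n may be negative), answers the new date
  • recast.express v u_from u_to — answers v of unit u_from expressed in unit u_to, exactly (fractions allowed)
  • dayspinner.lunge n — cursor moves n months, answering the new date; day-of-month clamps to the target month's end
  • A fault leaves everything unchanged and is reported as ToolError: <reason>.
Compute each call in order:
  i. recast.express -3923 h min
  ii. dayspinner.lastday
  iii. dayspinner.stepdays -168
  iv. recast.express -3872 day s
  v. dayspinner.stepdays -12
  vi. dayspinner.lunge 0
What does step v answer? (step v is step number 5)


Answer: 1733-10-02

Derivation:
Act: express[v→-3923; u_from→h; u_to→min]
Obs: -235380
Act: lastday[]
Obs: 1734-03-31
Act: stepdays[n→-168]
Obs: 1733-10-14
Act: express[v→-3872; u_from→day; u_to→s]
Obs: -334540800
Act: stepdays[n→-12]
Obs: 1733-10-02
Act: lunge[n→0]
Obs: 1733-10-02


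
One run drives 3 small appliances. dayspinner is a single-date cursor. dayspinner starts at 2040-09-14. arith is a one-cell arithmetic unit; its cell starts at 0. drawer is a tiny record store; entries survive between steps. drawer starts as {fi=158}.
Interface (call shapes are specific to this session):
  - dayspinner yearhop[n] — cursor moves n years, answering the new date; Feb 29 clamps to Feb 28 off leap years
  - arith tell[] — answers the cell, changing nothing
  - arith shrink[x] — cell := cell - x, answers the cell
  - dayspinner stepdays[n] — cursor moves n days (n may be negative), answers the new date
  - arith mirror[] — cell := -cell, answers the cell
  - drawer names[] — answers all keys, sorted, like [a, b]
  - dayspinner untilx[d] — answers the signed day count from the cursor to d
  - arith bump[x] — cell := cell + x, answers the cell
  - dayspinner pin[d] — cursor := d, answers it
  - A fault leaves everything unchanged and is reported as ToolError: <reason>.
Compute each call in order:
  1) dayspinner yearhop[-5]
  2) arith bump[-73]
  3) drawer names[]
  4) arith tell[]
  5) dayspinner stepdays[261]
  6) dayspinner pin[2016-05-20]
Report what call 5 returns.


Step: dayspinner yearhop[n=-5]
Result: 2035-09-14
Step: arith bump[x=-73]
Result: -73
Step: drawer names[]
Result: [fi]
Step: arith tell[]
Result: -73
Step: dayspinner stepdays[n=261]
Result: 2036-06-01
Step: dayspinner pin[d=2016-05-20]
Result: 2016-05-20

Answer: 2036-06-01
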